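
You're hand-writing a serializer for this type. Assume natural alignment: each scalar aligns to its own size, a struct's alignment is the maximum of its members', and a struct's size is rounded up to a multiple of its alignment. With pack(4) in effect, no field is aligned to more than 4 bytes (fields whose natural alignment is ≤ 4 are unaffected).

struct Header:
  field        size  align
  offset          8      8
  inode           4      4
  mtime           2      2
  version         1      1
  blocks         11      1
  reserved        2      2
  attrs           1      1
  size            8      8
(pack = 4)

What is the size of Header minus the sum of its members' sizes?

offset at 0 (size 8, align 4) → ends 8
inode at 8 (size 4, align 4) → ends 12
mtime at 12 (size 2, align 2) → ends 14
version at 14 (size 1, align 1) → ends 15
blocks at 15 (size 11, align 1) → ends 26
reserved at 26 (size 2, align 2) → ends 28
attrs at 28 (size 1, align 1) → ends 29
pad 3 to align 4 for size
size at 32 (size 8, align 4) → ends 40
total 40 bytes, alignment 4
data bytes 37, size 40 → padding 3

3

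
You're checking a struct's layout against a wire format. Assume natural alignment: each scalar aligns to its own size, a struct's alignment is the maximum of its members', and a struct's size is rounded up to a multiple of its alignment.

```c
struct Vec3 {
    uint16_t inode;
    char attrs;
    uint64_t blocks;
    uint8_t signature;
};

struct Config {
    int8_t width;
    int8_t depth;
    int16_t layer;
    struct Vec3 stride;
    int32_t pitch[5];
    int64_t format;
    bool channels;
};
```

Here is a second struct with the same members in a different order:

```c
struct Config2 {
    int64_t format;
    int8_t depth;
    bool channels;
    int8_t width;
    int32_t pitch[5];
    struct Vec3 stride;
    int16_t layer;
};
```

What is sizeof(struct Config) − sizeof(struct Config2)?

8

Vec3: @0: inode [2B, align 2] → 2; @2: attrs [1B, align 1] → 3; +5 pad (align 8); @8: blocks [8B, align 8] → 16; @16: signature [1B, align 1] → 17; +7 tail pad (align 8); size 24, align 8
@0: width [1B, align 1] → 1
@1: depth [1B, align 1] → 2
@2: layer [2B, align 2] → 4
+4 pad (align 8)
@8: stride [24B, align 8] → 32
@32: pitch [20B, align 4] → 52
+4 pad (align 8)
@56: format [8B, align 8] → 64
@64: channels [1B, align 1] → 65
+7 tail pad (align 8)
size 72, align 8
— Config2 —
@0: format [8B, align 8] → 8
@8: depth [1B, align 1] → 9
@9: channels [1B, align 1] → 10
@10: width [1B, align 1] → 11
+1 pad (align 4)
@12: pitch [20B, align 4] → 32
@32: stride [24B, align 8] → 56
@56: layer [2B, align 2] → 58
+6 tail pad (align 8)
size 64, align 8
72 − 64 = 8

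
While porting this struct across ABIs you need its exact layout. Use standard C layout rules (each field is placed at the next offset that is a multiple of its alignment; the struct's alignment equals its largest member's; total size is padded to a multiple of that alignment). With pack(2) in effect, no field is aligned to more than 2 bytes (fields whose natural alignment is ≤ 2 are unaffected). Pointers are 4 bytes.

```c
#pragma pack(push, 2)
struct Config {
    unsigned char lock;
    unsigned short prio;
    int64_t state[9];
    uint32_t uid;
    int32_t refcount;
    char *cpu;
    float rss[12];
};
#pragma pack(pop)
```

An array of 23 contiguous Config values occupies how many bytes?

@0: lock [1B, align 1] → 1
+1 pad (align 2)
@2: prio [2B, align 2] → 4
@4: state [72B, align 2] → 76
@76: uid [4B, align 2] → 80
@80: refcount [4B, align 2] → 84
@84: cpu [4B, align 2] → 88
@88: rss [48B, align 2] → 136
size 136, align 2
array of 23: 23 × 136 = 3128

3128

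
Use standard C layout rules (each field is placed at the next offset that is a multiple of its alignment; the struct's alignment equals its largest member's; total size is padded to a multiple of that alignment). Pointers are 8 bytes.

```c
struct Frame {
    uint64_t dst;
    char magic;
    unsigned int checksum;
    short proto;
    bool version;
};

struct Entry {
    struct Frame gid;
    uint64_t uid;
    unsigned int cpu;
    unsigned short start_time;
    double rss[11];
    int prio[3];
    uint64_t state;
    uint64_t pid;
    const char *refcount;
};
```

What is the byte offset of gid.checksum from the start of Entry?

12

Frame: @0: dst [8B, align 8] → 8; @8: magic [1B, align 1] → 9; +3 pad (align 4); @12: checksum [4B, align 4] → 16; @16: proto [2B, align 2] → 18; @18: version [1B, align 1] → 19; +5 tail pad (align 8); size 24, align 8
@0: gid [24B, align 8] → 24
within Frame: checksum at 12
0 + 12 = 12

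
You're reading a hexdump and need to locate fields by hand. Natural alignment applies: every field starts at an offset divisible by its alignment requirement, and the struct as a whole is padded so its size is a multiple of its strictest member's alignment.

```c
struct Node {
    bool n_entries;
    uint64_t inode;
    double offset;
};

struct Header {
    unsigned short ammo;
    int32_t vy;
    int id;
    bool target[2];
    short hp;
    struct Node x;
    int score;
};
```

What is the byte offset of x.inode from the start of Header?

Node: 0..1  n_entries  (1B, 1-aligned); 1..8  -- padding (7B); 8..16  inode  (8B, 8-aligned); 16..24  offset  (8B, 8-aligned); sizeof = 24, alignof = 8
0..2  ammo  (2B, 2-aligned)
2..4  -- padding (2B)
4..8  vy  (4B, 4-aligned)
8..12  id  (4B, 4-aligned)
12..14  target  (2B, 1-aligned)
14..16  hp  (2B, 2-aligned)
16..40  x  (24B, 8-aligned)
within Node: inode at 8
16 + 8 = 24

24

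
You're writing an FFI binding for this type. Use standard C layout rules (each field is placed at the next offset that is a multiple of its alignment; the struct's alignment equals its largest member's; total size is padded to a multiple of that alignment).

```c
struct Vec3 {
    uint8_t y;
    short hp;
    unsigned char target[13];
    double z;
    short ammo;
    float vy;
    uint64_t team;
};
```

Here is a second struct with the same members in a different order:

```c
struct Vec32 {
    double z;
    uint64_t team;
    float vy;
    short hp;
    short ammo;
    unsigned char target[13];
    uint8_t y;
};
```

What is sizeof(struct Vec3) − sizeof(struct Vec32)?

y at 0 (size 1, align 1) → ends 1
pad 1 to align 2 for hp
hp at 2 (size 2, align 2) → ends 4
target at 4 (size 13, align 1) → ends 17
pad 7 to align 8 for z
z at 24 (size 8, align 8) → ends 32
ammo at 32 (size 2, align 2) → ends 34
pad 2 to align 4 for vy
vy at 36 (size 4, align 4) → ends 40
team at 40 (size 8, align 8) → ends 48
total 48 bytes, alignment 8
— Vec32 —
z at 0 (size 8, align 8) → ends 8
team at 8 (size 8, align 8) → ends 16
vy at 16 (size 4, align 4) → ends 20
hp at 20 (size 2, align 2) → ends 22
ammo at 22 (size 2, align 2) → ends 24
target at 24 (size 13, align 1) → ends 37
y at 37 (size 1, align 1) → ends 38
tail pad 2 to reach multiple of 8
total 40 bytes, alignment 8
48 − 40 = 8

8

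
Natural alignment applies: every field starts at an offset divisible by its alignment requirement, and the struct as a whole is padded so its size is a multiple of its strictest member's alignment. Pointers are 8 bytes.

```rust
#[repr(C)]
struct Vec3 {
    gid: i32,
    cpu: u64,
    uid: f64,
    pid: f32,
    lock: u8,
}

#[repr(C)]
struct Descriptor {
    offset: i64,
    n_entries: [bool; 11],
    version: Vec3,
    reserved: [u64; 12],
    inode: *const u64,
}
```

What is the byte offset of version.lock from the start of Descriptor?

Vec3: 0..4  gid  (4B, 4-aligned); 4..8  -- padding (4B); 8..16  cpu  (8B, 8-aligned); 16..24  uid  (8B, 8-aligned); 24..28  pid  (4B, 4-aligned); 28..29  lock  (1B, 1-aligned); 29..32  -- tail padding (3B); sizeof = 32, alignof = 8
0..8  offset  (8B, 8-aligned)
8..19  n_entries  (11B, 1-aligned)
19..24  -- padding (5B)
24..56  version  (32B, 8-aligned)
within Vec3: lock at 28
24 + 28 = 52

52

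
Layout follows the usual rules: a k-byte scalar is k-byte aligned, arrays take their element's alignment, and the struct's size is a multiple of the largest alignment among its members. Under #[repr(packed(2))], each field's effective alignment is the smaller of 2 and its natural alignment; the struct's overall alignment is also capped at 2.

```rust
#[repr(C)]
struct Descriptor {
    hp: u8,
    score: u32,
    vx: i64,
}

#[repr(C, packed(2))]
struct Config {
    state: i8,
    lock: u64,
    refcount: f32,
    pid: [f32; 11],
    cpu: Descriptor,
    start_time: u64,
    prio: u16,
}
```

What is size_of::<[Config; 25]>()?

Descriptor: 0..1  hp  (1B, 1-aligned); 1..4  -- padding (3B); 4..8  score  (4B, 4-aligned); 8..16  vx  (8B, 8-aligned); sizeof = 16, alignof = 8
0..1  state  (1B, 1-aligned)
1..2  -- padding (1B)
2..10  lock  (8B, 2-aligned)
10..14  refcount  (4B, 2-aligned)
14..58  pid  (44B, 2-aligned)
58..74  cpu  (16B, 2-aligned)
74..82  start_time  (8B, 2-aligned)
82..84  prio  (2B, 2-aligned)
sizeof = 84, alignof = 2
array of 25: 25 × 84 = 2100

2100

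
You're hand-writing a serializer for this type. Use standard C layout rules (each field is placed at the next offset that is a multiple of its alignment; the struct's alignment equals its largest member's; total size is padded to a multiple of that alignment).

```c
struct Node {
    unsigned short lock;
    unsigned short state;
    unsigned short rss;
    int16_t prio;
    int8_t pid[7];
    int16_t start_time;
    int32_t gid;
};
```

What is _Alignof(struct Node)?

member alignments: lock=2, state=2, rss=2, prio=2, pid=1, start_time=2, gid=4
max = 4

4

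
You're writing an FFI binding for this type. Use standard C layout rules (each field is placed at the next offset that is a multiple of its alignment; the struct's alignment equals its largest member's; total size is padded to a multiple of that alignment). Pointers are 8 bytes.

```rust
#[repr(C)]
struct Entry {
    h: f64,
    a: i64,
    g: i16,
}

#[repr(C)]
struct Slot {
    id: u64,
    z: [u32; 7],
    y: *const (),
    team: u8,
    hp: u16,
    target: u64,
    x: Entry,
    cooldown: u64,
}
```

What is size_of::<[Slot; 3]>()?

Entry: h at 0 (size 8, align 8) → ends 8; a at 8 (size 8, align 8) → ends 16; g at 16 (size 2, align 2) → ends 18; tail pad 6 to reach multiple of 8; total 24 bytes, alignment 8
id at 0 (size 8, align 8) → ends 8
z at 8 (size 28, align 4) → ends 36
pad 4 to align 8 for y
y at 40 (size 8, align 8) → ends 48
team at 48 (size 1, align 1) → ends 49
pad 1 to align 2 for hp
hp at 50 (size 2, align 2) → ends 52
pad 4 to align 8 for target
target at 56 (size 8, align 8) → ends 64
x at 64 (size 24, align 8) → ends 88
cooldown at 88 (size 8, align 8) → ends 96
total 96 bytes, alignment 8
array of 3: 3 × 96 = 288

288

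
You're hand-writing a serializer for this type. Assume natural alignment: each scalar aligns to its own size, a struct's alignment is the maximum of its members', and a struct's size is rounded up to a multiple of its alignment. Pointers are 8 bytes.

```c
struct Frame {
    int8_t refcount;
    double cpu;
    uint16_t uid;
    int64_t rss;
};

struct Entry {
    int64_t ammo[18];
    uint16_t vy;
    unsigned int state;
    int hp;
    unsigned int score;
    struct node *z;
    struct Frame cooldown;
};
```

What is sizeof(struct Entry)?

Frame: 0..1  refcount  (1B, 1-aligned); 1..8  -- padding (7B); 8..16  cpu  (8B, 8-aligned); 16..18  uid  (2B, 2-aligned); 18..24  -- padding (6B); 24..32  rss  (8B, 8-aligned); sizeof = 32, alignof = 8
0..144  ammo  (144B, 8-aligned)
144..146  vy  (2B, 2-aligned)
146..148  -- padding (2B)
148..152  state  (4B, 4-aligned)
152..156  hp  (4B, 4-aligned)
156..160  score  (4B, 4-aligned)
160..168  z  (8B, 8-aligned)
168..200  cooldown  (32B, 8-aligned)
sizeof = 200, alignof = 8

200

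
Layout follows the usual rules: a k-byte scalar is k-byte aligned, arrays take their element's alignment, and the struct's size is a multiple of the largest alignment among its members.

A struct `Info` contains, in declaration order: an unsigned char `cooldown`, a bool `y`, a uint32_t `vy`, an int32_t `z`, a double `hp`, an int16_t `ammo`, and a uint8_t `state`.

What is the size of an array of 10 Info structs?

@0: cooldown [1B, align 1] → 1
@1: y [1B, align 1] → 2
+2 pad (align 4)
@4: vy [4B, align 4] → 8
@8: z [4B, align 4] → 12
+4 pad (align 8)
@16: hp [8B, align 8] → 24
@24: ammo [2B, align 2] → 26
@26: state [1B, align 1] → 27
+5 tail pad (align 8)
size 32, align 8
array of 10: 10 × 32 = 320

320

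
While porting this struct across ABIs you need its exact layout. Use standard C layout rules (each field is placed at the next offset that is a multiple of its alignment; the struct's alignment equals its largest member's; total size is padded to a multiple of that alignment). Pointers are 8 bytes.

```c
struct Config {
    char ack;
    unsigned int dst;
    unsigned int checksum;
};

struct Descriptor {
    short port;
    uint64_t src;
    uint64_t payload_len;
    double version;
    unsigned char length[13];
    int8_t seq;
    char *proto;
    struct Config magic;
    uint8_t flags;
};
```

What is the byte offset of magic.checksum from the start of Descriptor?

Config: 0..1  ack  (1B, 1-aligned); 1..4  -- padding (3B); 4..8  dst  (4B, 4-aligned); 8..12  checksum  (4B, 4-aligned); sizeof = 12, alignof = 4
0..2  port  (2B, 2-aligned)
2..8  -- padding (6B)
8..16  src  (8B, 8-aligned)
16..24  payload_len  (8B, 8-aligned)
24..32  version  (8B, 8-aligned)
32..45  length  (13B, 1-aligned)
45..46  seq  (1B, 1-aligned)
46..48  -- padding (2B)
48..56  proto  (8B, 8-aligned)
56..68  magic  (12B, 4-aligned)
within Config: checksum at 8
56 + 8 = 64

64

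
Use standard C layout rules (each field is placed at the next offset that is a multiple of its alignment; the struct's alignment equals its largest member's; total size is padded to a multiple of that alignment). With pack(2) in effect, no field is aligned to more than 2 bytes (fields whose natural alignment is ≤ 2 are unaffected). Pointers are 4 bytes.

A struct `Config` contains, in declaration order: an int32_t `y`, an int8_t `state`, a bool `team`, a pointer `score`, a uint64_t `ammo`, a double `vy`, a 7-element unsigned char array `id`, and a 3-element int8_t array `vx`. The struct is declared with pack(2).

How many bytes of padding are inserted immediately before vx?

@0: y [4B, align 2] → 4
@4: state [1B, align 1] → 5
@5: team [1B, align 1] → 6
@6: score [4B, align 2] → 10
@10: ammo [8B, align 2] → 18
@18: vy [8B, align 2] → 26
@26: id [7B, align 1] → 33
@33: vx [3B, align 1] → 36

0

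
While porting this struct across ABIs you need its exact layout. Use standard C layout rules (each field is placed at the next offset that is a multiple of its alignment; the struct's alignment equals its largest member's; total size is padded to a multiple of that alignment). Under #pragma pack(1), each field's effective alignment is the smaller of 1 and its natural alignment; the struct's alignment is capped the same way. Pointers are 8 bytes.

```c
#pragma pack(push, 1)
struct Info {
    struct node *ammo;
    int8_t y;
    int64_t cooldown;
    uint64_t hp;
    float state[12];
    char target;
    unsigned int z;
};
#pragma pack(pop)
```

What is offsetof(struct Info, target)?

@0: ammo [8B, align 1] → 8
@8: y [1B, align 1] → 9
@9: cooldown [8B, align 1] → 17
@17: hp [8B, align 1] → 25
@25: state [48B, align 1] → 73
@73: target [1B, align 1] → 74

73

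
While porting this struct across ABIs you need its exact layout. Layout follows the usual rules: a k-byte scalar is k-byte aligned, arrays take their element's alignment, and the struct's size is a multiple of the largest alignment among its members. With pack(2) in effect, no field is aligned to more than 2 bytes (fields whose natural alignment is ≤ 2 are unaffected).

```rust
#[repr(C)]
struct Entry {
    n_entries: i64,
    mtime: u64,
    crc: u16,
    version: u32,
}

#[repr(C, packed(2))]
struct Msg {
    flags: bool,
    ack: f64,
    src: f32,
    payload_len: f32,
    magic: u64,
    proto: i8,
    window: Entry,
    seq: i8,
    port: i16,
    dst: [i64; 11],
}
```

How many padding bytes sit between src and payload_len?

Entry: n_entries at 0 (size 8, align 8) → ends 8; mtime at 8 (size 8, align 8) → ends 16; crc at 16 (size 2, align 2) → ends 18; pad 2 to align 4 for version; version at 20 (size 4, align 4) → ends 24; total 24 bytes, alignment 8
flags at 0 (size 1, align 1) → ends 1
pad 1 to align 2 for ack
ack at 2 (size 8, align 2) → ends 10
src at 10 (size 4, align 2) → ends 14
payload_len at 14 (size 4, align 2) → ends 18

0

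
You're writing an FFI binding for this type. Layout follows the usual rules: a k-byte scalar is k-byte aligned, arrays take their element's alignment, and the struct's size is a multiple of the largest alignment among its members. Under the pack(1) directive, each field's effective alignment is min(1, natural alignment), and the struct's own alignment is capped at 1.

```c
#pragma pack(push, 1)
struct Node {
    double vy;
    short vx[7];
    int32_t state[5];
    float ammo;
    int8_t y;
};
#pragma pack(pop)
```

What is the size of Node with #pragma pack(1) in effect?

47

@0: vy [8B, align 1] → 8
@8: vx [14B, align 1] → 22
@22: state [20B, align 1] → 42
@42: ammo [4B, align 1] → 46
@46: y [1B, align 1] → 47
size 47, align 1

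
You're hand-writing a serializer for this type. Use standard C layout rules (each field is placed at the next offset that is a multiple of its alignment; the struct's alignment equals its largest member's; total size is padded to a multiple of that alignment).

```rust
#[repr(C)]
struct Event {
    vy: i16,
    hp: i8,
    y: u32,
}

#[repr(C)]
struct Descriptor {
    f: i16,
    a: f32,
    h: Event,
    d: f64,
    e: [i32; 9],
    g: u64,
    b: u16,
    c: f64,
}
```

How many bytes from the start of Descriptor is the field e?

24

Event: @0: vy [2B, align 2] → 2; @2: hp [1B, align 1] → 3; +1 pad (align 4); @4: y [4B, align 4] → 8; size 8, align 4
@0: f [2B, align 2] → 2
+2 pad (align 4)
@4: a [4B, align 4] → 8
@8: h [8B, align 4] → 16
@16: d [8B, align 8] → 24
@24: e [36B, align 4] → 60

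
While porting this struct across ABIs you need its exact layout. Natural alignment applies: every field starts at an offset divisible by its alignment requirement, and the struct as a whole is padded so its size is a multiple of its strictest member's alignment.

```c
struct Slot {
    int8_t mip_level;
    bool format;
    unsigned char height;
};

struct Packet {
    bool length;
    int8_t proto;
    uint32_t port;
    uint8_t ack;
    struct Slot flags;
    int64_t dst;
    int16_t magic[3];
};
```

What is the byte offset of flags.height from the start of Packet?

11

Slot: mip_level at 0 (size 1, align 1) → ends 1; format at 1 (size 1, align 1) → ends 2; height at 2 (size 1, align 1) → ends 3; total 3 bytes, alignment 1
length at 0 (size 1, align 1) → ends 1
proto at 1 (size 1, align 1) → ends 2
pad 2 to align 4 for port
port at 4 (size 4, align 4) → ends 8
ack at 8 (size 1, align 1) → ends 9
flags at 9 (size 3, align 1) → ends 12
within Slot: height at 2
9 + 2 = 11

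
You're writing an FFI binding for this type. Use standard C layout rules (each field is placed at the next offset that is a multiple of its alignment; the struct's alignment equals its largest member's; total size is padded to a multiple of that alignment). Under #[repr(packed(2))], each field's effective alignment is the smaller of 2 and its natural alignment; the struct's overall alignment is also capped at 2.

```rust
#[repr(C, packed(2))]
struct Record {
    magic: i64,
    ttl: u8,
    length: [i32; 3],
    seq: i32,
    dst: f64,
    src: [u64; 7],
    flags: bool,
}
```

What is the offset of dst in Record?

26

@0: magic [8B, align 2] → 8
@8: ttl [1B, align 1] → 9
+1 pad (align 2)
@10: length [12B, align 2] → 22
@22: seq [4B, align 2] → 26
@26: dst [8B, align 2] → 34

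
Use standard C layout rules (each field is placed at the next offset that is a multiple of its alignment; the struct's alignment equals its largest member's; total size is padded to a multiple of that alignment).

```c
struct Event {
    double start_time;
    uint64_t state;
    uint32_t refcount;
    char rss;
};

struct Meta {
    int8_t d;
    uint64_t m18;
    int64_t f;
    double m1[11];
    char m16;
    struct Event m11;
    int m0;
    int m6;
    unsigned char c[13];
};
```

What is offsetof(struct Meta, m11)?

120

Event: start_time at 0 (size 8, align 8) → ends 8; state at 8 (size 8, align 8) → ends 16; refcount at 16 (size 4, align 4) → ends 20; rss at 20 (size 1, align 1) → ends 21; tail pad 3 to reach multiple of 8; total 24 bytes, alignment 8
d at 0 (size 1, align 1) → ends 1
pad 7 to align 8 for m18
m18 at 8 (size 8, align 8) → ends 16
f at 16 (size 8, align 8) → ends 24
m1 at 24 (size 88, align 8) → ends 112
m16 at 112 (size 1, align 1) → ends 113
pad 7 to align 8 for m11
m11 at 120 (size 24, align 8) → ends 144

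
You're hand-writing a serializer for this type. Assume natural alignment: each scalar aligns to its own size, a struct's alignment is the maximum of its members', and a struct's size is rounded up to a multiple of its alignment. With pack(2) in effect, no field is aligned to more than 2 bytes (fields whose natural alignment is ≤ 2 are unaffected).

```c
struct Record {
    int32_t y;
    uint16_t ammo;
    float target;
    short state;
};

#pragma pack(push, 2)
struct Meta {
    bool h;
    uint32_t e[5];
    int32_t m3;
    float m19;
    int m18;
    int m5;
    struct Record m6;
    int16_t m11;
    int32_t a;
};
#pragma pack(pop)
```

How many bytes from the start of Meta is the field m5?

Record: y at 0 (size 4, align 4) → ends 4; ammo at 4 (size 2, align 2) → ends 6; pad 2 to align 4 for target; target at 8 (size 4, align 4) → ends 12; state at 12 (size 2, align 2) → ends 14; tail pad 2 to reach multiple of 4; total 16 bytes, alignment 4
h at 0 (size 1, align 1) → ends 1
pad 1 to align 2 for e
e at 2 (size 20, align 2) → ends 22
m3 at 22 (size 4, align 2) → ends 26
m19 at 26 (size 4, align 2) → ends 30
m18 at 30 (size 4, align 2) → ends 34
m5 at 34 (size 4, align 2) → ends 38

34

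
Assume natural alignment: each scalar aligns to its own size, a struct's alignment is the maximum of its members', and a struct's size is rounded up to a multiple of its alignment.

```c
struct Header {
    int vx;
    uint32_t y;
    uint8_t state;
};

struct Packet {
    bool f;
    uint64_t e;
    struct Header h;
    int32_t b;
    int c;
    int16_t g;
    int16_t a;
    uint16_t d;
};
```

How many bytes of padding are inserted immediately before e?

7

Header: @0: vx [4B, align 4] → 4; @4: y [4B, align 4] → 8; @8: state [1B, align 1] → 9; +3 tail pad (align 4); size 12, align 4
@0: f [1B, align 1] → 1
+7 pad (align 8)
@8: e [8B, align 8] → 16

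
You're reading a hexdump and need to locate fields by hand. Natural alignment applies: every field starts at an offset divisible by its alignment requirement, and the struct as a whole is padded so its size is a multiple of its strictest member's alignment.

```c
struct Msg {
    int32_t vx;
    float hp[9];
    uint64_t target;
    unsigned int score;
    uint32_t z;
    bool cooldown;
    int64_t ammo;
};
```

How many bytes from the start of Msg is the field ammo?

vx at 0 (size 4, align 4) → ends 4
hp at 4 (size 36, align 4) → ends 40
target at 40 (size 8, align 8) → ends 48
score at 48 (size 4, align 4) → ends 52
z at 52 (size 4, align 4) → ends 56
cooldown at 56 (size 1, align 1) → ends 57
pad 7 to align 8 for ammo
ammo at 64 (size 8, align 8) → ends 72

64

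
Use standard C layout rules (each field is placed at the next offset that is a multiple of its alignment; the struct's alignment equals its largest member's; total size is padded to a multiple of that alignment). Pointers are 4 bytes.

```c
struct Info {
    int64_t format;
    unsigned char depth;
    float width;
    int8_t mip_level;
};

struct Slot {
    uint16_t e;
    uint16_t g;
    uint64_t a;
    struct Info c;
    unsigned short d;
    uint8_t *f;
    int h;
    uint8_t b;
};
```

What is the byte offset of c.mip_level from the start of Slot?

Info: @0: format [8B, align 8] → 8; @8: depth [1B, align 1] → 9; +3 pad (align 4); @12: width [4B, align 4] → 16; @16: mip_level [1B, align 1] → 17; +7 tail pad (align 8); size 24, align 8
@0: e [2B, align 2] → 2
@2: g [2B, align 2] → 4
+4 pad (align 8)
@8: a [8B, align 8] → 16
@16: c [24B, align 8] → 40
within Info: mip_level at 16
16 + 16 = 32

32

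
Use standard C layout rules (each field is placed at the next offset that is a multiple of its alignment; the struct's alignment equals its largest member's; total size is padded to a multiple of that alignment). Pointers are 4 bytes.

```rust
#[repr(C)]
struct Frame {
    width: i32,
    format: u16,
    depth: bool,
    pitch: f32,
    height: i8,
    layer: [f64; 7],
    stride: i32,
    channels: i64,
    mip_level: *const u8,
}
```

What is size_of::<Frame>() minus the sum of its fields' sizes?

0..4  width  (4B, 4-aligned)
4..6  format  (2B, 2-aligned)
6..7  depth  (1B, 1-aligned)
7..8  -- padding (1B)
8..12  pitch  (4B, 4-aligned)
12..13  height  (1B, 1-aligned)
13..16  -- padding (3B)
16..72  layer  (56B, 8-aligned)
72..76  stride  (4B, 4-aligned)
76..80  -- padding (4B)
80..88  channels  (8B, 8-aligned)
88..92  mip_level  (4B, 4-aligned)
92..96  -- tail padding (4B)
sizeof = 96, alignof = 8
data bytes 84, size 96 → padding 12

12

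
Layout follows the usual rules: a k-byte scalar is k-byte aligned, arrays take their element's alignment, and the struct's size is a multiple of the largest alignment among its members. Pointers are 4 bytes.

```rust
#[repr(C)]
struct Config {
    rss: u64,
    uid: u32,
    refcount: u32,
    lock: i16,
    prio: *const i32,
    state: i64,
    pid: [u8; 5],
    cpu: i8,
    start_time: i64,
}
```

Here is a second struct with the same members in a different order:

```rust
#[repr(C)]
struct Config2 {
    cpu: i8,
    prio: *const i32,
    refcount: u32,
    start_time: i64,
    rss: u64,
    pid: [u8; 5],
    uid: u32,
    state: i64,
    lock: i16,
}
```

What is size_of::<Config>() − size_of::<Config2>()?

rss at 0 (size 8, align 8) → ends 8
uid at 8 (size 4, align 4) → ends 12
refcount at 12 (size 4, align 4) → ends 16
lock at 16 (size 2, align 2) → ends 18
pad 2 to align 4 for prio
prio at 20 (size 4, align 4) → ends 24
state at 24 (size 8, align 8) → ends 32
pid at 32 (size 5, align 1) → ends 37
cpu at 37 (size 1, align 1) → ends 38
pad 2 to align 8 for start_time
start_time at 40 (size 8, align 8) → ends 48
total 48 bytes, alignment 8
— Config2 —
cpu at 0 (size 1, align 1) → ends 1
pad 3 to align 4 for prio
prio at 4 (size 4, align 4) → ends 8
refcount at 8 (size 4, align 4) → ends 12
pad 4 to align 8 for start_time
start_time at 16 (size 8, align 8) → ends 24
rss at 24 (size 8, align 8) → ends 32
pid at 32 (size 5, align 1) → ends 37
pad 3 to align 4 for uid
uid at 40 (size 4, align 4) → ends 44
pad 4 to align 8 for state
state at 48 (size 8, align 8) → ends 56
lock at 56 (size 2, align 2) → ends 58
tail pad 6 to reach multiple of 8
total 64 bytes, alignment 8
48 − 64 = -16

-16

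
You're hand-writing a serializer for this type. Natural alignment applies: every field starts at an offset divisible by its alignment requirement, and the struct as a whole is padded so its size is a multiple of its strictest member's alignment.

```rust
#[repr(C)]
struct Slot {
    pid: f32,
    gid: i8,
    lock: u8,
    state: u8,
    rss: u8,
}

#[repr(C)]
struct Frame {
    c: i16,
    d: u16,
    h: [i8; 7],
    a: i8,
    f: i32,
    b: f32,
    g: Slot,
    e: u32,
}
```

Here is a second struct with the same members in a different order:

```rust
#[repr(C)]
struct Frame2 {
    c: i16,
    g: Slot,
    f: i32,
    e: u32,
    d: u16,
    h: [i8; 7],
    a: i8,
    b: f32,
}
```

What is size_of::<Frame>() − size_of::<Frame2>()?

Slot: @0: pid [4B, align 4] → 4; @4: gid [1B, align 1] → 5; @5: lock [1B, align 1] → 6; @6: state [1B, align 1] → 7; @7: rss [1B, align 1] → 8; size 8, align 4
@0: c [2B, align 2] → 2
@2: d [2B, align 2] → 4
@4: h [7B, align 1] → 11
@11: a [1B, align 1] → 12
@12: f [4B, align 4] → 16
@16: b [4B, align 4] → 20
@20: g [8B, align 4] → 28
@28: e [4B, align 4] → 32
size 32, align 4
— Frame2 —
@0: c [2B, align 2] → 2
+2 pad (align 4)
@4: g [8B, align 4] → 12
@12: f [4B, align 4] → 16
@16: e [4B, align 4] → 20
@20: d [2B, align 2] → 22
@22: h [7B, align 1] → 29
@29: a [1B, align 1] → 30
+2 pad (align 4)
@32: b [4B, align 4] → 36
size 36, align 4
32 − 36 = -4

-4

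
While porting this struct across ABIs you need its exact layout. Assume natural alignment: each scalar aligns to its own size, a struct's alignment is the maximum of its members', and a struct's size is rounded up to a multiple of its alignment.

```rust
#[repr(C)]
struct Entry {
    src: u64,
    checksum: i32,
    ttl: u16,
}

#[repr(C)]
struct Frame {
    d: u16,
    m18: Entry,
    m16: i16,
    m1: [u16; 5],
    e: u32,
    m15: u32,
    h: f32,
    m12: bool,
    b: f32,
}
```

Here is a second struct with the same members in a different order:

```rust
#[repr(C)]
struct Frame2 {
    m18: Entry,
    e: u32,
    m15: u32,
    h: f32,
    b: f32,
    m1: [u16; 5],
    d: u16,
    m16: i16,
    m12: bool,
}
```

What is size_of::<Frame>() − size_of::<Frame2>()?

Entry: @0: src [8B, align 8] → 8; @8: checksum [4B, align 4] → 12; @12: ttl [2B, align 2] → 14; +2 tail pad (align 8); size 16, align 8
@0: d [2B, align 2] → 2
+6 pad (align 8)
@8: m18 [16B, align 8] → 24
@24: m16 [2B, align 2] → 26
@26: m1 [10B, align 2] → 36
@36: e [4B, align 4] → 40
@40: m15 [4B, align 4] → 44
@44: h [4B, align 4] → 48
@48: m12 [1B, align 1] → 49
+3 pad (align 4)
@52: b [4B, align 4] → 56
size 56, align 8
— Frame2 —
@0: m18 [16B, align 8] → 16
@16: e [4B, align 4] → 20
@20: m15 [4B, align 4] → 24
@24: h [4B, align 4] → 28
@28: b [4B, align 4] → 32
@32: m1 [10B, align 2] → 42
@42: d [2B, align 2] → 44
@44: m16 [2B, align 2] → 46
@46: m12 [1B, align 1] → 47
+1 tail pad (align 8)
size 48, align 8
56 − 48 = 8

8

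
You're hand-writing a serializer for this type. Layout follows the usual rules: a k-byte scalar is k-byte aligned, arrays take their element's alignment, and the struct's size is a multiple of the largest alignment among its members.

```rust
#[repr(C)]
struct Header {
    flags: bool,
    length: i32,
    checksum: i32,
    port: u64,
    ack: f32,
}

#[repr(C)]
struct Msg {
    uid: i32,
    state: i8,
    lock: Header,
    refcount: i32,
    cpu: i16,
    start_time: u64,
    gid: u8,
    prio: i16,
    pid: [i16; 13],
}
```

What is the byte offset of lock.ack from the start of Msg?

Header: @0: flags [1B, align 1] → 1; +3 pad (align 4); @4: length [4B, align 4] → 8; @8: checksum [4B, align 4] → 12; +4 pad (align 8); @16: port [8B, align 8] → 24; @24: ack [4B, align 4] → 28; +4 tail pad (align 8); size 32, align 8
@0: uid [4B, align 4] → 4
@4: state [1B, align 1] → 5
+3 pad (align 8)
@8: lock [32B, align 8] → 40
within Header: ack at 24
8 + 24 = 32

32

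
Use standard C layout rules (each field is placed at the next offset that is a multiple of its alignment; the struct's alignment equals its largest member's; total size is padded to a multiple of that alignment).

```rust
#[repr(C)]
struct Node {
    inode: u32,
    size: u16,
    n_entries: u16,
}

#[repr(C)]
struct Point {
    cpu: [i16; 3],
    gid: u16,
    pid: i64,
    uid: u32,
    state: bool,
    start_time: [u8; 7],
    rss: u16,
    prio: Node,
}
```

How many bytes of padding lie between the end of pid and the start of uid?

Node: @0: inode [4B, align 4] → 4; @4: size [2B, align 2] → 6; @6: n_entries [2B, align 2] → 8; size 8, align 4
@0: cpu [6B, align 2] → 6
@6: gid [2B, align 2] → 8
@8: pid [8B, align 8] → 16
@16: uid [4B, align 4] → 20

0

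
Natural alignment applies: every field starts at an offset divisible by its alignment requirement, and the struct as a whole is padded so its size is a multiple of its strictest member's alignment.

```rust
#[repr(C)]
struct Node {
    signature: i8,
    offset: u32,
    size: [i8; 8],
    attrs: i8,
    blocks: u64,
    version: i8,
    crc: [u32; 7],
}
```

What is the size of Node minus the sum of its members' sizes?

13

@0: signature [1B, align 1] → 1
+3 pad (align 4)
@4: offset [4B, align 4] → 8
@8: size [8B, align 1] → 16
@16: attrs [1B, align 1] → 17
+7 pad (align 8)
@24: blocks [8B, align 8] → 32
@32: version [1B, align 1] → 33
+3 pad (align 4)
@36: crc [28B, align 4] → 64
size 64, align 8
data bytes 51, size 64 → padding 13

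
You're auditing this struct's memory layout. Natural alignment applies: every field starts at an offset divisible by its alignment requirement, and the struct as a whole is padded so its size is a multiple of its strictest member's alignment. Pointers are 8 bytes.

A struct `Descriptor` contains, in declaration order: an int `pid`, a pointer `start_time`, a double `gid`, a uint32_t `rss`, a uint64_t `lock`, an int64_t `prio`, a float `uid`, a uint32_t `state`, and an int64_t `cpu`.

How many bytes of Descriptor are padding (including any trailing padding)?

@0: pid [4B, align 4] → 4
+4 pad (align 8)
@8: start_time [8B, align 8] → 16
@16: gid [8B, align 8] → 24
@24: rss [4B, align 4] → 28
+4 pad (align 8)
@32: lock [8B, align 8] → 40
@40: prio [8B, align 8] → 48
@48: uid [4B, align 4] → 52
@52: state [4B, align 4] → 56
@56: cpu [8B, align 8] → 64
size 64, align 8
data bytes 56, size 64 → padding 8

8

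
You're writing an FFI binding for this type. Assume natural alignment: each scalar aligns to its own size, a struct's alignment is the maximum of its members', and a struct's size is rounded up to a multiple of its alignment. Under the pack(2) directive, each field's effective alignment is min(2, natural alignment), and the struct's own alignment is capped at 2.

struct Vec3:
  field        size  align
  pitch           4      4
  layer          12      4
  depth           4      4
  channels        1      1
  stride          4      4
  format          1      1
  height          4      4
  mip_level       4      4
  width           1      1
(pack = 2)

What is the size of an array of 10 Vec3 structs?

pitch at 0 (size 4, align 2) → ends 4
layer at 4 (size 12, align 2) → ends 16
depth at 16 (size 4, align 2) → ends 20
channels at 20 (size 1, align 1) → ends 21
pad 1 to align 2 for stride
stride at 22 (size 4, align 2) → ends 26
format at 26 (size 1, align 1) → ends 27
pad 1 to align 2 for height
height at 28 (size 4, align 2) → ends 32
mip_level at 32 (size 4, align 2) → ends 36
width at 36 (size 1, align 1) → ends 37
tail pad 1 to reach multiple of 2
total 38 bytes, alignment 2
array of 10: 10 × 38 = 380

380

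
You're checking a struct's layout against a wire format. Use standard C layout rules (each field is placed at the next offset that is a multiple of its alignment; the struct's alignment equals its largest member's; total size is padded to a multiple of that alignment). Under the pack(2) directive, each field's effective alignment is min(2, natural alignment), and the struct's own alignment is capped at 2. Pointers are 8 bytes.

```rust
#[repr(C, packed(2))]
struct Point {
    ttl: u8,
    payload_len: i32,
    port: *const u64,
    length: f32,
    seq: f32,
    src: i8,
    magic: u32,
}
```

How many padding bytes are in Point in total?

2

0..1  ttl  (1B, 1-aligned)
1..2  -- padding (1B)
2..6  payload_len  (4B, 2-aligned)
6..14  port  (8B, 2-aligned)
14..18  length  (4B, 2-aligned)
18..22  seq  (4B, 2-aligned)
22..23  src  (1B, 1-aligned)
23..24  -- padding (1B)
24..28  magic  (4B, 2-aligned)
sizeof = 28, alignof = 2
data bytes 26, size 28 → padding 2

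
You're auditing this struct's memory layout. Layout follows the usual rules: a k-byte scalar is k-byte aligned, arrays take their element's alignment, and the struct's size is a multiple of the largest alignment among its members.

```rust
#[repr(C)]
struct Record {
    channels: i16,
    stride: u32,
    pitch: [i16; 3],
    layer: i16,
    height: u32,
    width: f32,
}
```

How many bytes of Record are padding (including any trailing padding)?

@0: channels [2B, align 2] → 2
+2 pad (align 4)
@4: stride [4B, align 4] → 8
@8: pitch [6B, align 2] → 14
@14: layer [2B, align 2] → 16
@16: height [4B, align 4] → 20
@20: width [4B, align 4] → 24
size 24, align 4
data bytes 22, size 24 → padding 2

2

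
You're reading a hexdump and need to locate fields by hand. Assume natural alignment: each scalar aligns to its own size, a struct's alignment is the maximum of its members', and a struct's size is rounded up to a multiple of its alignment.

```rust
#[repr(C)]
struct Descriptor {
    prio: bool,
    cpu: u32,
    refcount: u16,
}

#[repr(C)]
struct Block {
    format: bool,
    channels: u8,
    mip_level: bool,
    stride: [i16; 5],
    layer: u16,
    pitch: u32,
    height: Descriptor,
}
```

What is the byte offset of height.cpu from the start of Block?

Descriptor: 0..1  prio  (1B, 1-aligned); 1..4  -- padding (3B); 4..8  cpu  (4B, 4-aligned); 8..10  refcount  (2B, 2-aligned); 10..12  -- tail padding (2B); sizeof = 12, alignof = 4
0..1  format  (1B, 1-aligned)
1..2  channels  (1B, 1-aligned)
2..3  mip_level  (1B, 1-aligned)
3..4  -- padding (1B)
4..14  stride  (10B, 2-aligned)
14..16  layer  (2B, 2-aligned)
16..20  pitch  (4B, 4-aligned)
20..32  height  (12B, 4-aligned)
within Descriptor: cpu at 4
20 + 4 = 24

24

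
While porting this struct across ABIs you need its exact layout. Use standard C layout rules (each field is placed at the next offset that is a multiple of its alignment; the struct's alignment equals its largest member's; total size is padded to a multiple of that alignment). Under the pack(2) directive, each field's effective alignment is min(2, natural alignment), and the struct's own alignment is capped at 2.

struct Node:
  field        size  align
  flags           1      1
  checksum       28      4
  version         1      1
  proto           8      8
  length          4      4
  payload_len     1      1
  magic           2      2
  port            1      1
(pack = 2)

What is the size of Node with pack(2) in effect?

50

flags at 0 (size 1, align 1) → ends 1
pad 1 to align 2 for checksum
checksum at 2 (size 28, align 2) → ends 30
version at 30 (size 1, align 1) → ends 31
pad 1 to align 2 for proto
proto at 32 (size 8, align 2) → ends 40
length at 40 (size 4, align 2) → ends 44
payload_len at 44 (size 1, align 1) → ends 45
pad 1 to align 2 for magic
magic at 46 (size 2, align 2) → ends 48
port at 48 (size 1, align 1) → ends 49
tail pad 1 to reach multiple of 2
total 50 bytes, alignment 2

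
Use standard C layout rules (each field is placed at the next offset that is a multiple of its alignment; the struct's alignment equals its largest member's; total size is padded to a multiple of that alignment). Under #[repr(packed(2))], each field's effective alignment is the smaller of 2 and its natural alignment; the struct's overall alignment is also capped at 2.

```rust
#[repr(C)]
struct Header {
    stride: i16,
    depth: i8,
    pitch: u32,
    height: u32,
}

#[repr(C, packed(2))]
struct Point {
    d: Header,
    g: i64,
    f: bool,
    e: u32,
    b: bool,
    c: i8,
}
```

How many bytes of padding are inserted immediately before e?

1

Header: @0: stride [2B, align 2] → 2; @2: depth [1B, align 1] → 3; +1 pad (align 4); @4: pitch [4B, align 4] → 8; @8: height [4B, align 4] → 12; size 12, align 4
@0: d [12B, align 2] → 12
@12: g [8B, align 2] → 20
@20: f [1B, align 1] → 21
+1 pad (align 2)
@22: e [4B, align 2] → 26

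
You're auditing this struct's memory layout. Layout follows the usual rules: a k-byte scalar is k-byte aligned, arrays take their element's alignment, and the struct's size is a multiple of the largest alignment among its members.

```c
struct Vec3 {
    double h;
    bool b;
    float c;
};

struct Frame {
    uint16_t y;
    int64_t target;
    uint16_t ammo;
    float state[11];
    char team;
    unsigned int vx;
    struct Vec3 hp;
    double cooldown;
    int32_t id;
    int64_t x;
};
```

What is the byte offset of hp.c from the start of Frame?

Vec3: h at 0 (size 8, align 8) → ends 8; b at 8 (size 1, align 1) → ends 9; pad 3 to align 4 for c; c at 12 (size 4, align 4) → ends 16; total 16 bytes, alignment 8
y at 0 (size 2, align 2) → ends 2
pad 6 to align 8 for target
target at 8 (size 8, align 8) → ends 16
ammo at 16 (size 2, align 2) → ends 18
pad 2 to align 4 for state
state at 20 (size 44, align 4) → ends 64
team at 64 (size 1, align 1) → ends 65
pad 3 to align 4 for vx
vx at 68 (size 4, align 4) → ends 72
hp at 72 (size 16, align 8) → ends 88
within Vec3: c at 12
72 + 12 = 84

84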